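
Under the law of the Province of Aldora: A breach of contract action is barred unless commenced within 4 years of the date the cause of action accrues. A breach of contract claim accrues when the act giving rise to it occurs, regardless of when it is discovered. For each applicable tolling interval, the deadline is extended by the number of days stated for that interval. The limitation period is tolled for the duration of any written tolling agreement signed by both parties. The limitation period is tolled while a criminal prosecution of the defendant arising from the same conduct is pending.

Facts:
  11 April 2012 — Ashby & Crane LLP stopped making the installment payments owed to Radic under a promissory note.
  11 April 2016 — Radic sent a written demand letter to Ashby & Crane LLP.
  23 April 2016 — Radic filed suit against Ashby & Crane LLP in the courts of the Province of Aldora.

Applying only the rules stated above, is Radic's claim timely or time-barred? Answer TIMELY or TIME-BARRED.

TIME-BARRED

The cause of action accrued on 11 April 2012, the date of the act.
4 years from 11 April 2012 is 11 April 2016.
None of the other events listed affects the running of the period under the stated rules.
Radic filed on 23 April 2016, after the 11 April 2016 deadline, so the action is time-barred.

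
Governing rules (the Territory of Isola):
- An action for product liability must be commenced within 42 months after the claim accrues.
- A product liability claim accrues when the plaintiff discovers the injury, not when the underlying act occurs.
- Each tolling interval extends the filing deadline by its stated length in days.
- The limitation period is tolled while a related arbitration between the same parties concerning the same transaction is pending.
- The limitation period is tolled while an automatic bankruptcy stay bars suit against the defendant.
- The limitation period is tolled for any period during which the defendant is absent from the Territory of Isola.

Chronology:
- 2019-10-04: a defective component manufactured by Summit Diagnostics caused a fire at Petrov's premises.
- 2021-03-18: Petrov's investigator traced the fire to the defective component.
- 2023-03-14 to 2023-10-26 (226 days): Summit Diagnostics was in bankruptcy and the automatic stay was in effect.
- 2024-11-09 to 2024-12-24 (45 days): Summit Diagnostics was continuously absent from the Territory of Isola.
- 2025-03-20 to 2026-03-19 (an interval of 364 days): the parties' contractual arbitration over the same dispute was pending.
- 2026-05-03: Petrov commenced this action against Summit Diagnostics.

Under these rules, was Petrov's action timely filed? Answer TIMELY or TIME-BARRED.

TIMELY

Under the discovery rule, the claim accrued on 2021-03-18, when Petrov discovered the injury — not on the 2019-10-04 date of the underlying act.
The untolled deadline — 42 months after 2021-03-18 — is 2024-09-18.
The period was tolled for 226 days by the automatic bankruptcy stay (2023-03-14 to 2023-10-26), pushing the deadline to 2025-05-02.
Because the defendant's absence from the jurisdiction ran from 2024-11-09 to 2024-12-24, the deadline is extended by 45 days to 2025-06-16.
The pending related arbitration from 2025-03-20 to 2026-03-19 tolled the period for 364 days, extending the deadline to 2026-06-15.
The 2026-05-03 filing precedes the 2026-06-15 deadline; the claim is timely.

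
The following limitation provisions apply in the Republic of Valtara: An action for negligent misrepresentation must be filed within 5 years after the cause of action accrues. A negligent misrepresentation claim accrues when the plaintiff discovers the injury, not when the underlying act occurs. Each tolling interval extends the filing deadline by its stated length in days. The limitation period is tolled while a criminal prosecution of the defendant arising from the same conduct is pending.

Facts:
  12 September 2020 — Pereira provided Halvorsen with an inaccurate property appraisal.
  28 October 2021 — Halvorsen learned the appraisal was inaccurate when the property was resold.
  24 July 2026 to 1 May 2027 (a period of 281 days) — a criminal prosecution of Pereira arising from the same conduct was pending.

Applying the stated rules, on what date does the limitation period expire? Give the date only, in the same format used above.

Accrual is tied to discovery, so the period began on 28 October 2021 rather than on 12 September 2020 when the act occurred.
Adding the 5 years base period to 28 October 2021 gives a deadline of 28 October 2026, before any tolling.
The pending criminal prosecution from 24 July 2026 to 1 May 2027 tolled the period for 281 days, extending the deadline to 5 August 2027.

5 August 2027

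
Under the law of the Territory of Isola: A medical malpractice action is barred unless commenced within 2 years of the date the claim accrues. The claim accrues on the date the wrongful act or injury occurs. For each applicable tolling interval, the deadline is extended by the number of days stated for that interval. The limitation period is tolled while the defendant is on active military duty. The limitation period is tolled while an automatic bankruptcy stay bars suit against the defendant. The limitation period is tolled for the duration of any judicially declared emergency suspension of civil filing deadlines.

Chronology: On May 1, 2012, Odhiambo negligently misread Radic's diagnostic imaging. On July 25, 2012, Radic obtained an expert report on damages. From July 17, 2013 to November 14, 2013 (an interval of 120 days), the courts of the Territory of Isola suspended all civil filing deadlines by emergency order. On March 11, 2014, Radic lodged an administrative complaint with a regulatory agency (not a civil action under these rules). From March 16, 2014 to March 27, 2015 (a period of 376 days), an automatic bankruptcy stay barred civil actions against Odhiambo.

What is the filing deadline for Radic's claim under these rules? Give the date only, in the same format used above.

The claim accrued on May 1, 2012, when the wrongful act occurred.
2 years from May 1, 2012 is May 1, 2014.
The period was tolled for 120 days by the emergency suspension of filing deadlines (July 17, 2013 to November 14, 2013), pushing the deadline to August 29, 2014.
The automatic bankruptcy stay from March 16, 2014 to March 27, 2015 tolled the period for 376 days, extending the deadline to September 9, 2015.
None of the other events listed affects the running of the period under the stated rules.

September 9, 2015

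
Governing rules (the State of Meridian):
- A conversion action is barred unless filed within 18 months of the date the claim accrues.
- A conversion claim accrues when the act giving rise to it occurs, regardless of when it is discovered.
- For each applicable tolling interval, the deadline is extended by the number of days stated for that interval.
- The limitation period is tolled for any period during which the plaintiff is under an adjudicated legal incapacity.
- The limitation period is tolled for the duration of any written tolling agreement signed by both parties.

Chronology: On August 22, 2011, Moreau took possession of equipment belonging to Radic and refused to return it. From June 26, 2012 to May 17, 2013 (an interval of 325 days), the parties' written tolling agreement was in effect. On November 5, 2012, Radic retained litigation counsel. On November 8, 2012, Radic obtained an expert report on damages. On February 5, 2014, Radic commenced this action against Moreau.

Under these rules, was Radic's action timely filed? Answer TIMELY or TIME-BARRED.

The claim accrued on August 22, 2011, when the wrongful act occurred.
The untolled deadline — 18 months after August 22, 2011 — is February 22, 2013.
Because the written tolling agreement ran from June 26, 2012 to May 17, 2013, the deadline is extended by 325 days to January 13, 2014.
Nothing else in the chronology tolls or restarts the period.
The February 5, 2014 filing falls after the January 13, 2014 deadline; the claim is time-barred.

TIME-BARRED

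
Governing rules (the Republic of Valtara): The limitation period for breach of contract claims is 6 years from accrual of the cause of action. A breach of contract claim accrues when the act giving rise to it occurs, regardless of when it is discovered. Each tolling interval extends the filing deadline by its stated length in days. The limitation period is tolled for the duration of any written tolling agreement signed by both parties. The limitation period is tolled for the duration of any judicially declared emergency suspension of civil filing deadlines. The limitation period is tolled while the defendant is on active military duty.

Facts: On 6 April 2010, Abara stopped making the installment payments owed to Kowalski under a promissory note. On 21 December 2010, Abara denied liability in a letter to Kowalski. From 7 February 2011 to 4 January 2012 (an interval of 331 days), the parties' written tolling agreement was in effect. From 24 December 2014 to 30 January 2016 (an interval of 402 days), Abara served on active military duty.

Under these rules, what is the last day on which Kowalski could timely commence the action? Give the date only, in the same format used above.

9 April 2018

The cause of action accrued on 6 April 2010, the date of the act.
Adding the 6 years base period to 6 April 2010 gives a deadline of 6 April 2016, before any tolling.
The period was tolled for 331 days by the written tolling agreement (7 February 2011 to 4 January 2012), pushing the deadline to 3 March 2017.
The period was tolled for 402 days by the defendant's active military service (24 December 2014 to 30 January 2016), pushing the deadline to 9 April 2018.
Nothing else in the chronology tolls or restarts the period.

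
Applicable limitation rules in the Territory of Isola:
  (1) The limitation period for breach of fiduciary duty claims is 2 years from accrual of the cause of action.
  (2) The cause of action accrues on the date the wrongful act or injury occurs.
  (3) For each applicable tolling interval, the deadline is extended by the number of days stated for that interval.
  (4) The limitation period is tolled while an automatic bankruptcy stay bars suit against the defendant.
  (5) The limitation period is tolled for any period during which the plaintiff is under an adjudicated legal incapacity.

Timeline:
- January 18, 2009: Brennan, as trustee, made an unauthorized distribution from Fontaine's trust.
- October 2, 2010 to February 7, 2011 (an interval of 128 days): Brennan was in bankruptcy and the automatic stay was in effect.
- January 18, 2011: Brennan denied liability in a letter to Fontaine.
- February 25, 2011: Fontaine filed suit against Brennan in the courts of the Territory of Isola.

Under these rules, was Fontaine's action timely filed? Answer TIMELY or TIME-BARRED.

TIMELY

The claim accrued on January 18, 2009, when the wrongful act occurred.
2 years from January 18, 2009 is January 18, 2011.
The period was tolled for 128 days by the automatic bankruptcy stay (October 2, 2010 to February 7, 2011), pushing the deadline to May 26, 2011.
Nothing else in the chronology tolls or restarts the period.
The February 25, 2011 filing precedes the May 26, 2011 deadline; the claim is timely.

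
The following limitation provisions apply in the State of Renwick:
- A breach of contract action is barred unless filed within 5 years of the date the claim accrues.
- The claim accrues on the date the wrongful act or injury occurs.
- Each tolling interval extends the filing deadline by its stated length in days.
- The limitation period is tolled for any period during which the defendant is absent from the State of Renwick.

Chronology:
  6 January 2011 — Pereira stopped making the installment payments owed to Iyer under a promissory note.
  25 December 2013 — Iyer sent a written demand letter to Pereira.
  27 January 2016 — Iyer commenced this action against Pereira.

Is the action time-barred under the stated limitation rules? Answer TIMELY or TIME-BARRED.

TIME-BARRED

The limitation period began to run on 6 January 2011.
5 years from 6 January 2011 is 6 January 2016.
The other events in the timeline have no effect on the limitation period under the stated rules.
Filing on 27 January 2016 missed the 6 January 2016 deadline — the action is time-barred.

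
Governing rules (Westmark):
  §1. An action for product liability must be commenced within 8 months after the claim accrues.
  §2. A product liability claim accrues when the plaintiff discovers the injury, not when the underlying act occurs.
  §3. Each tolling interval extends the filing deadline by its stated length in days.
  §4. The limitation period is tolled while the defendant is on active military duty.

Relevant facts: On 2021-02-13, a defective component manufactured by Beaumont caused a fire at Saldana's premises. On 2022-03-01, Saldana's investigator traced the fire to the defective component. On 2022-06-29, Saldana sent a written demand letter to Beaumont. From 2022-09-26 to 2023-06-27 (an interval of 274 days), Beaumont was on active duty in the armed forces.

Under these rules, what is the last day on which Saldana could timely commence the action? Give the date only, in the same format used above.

2023-08-02

The claim did not accrue until Saldana discovered the injury on 2022-03-01; the 2021-02-13 act date does not start the clock under the stated rule.
8 months from 2022-03-01 is 2022-11-01.
The period was tolled for 274 days by the defendant's active military service (2022-09-26 to 2023-06-27), pushing the deadline to 2023-08-02.
The other events in the timeline have no effect on the limitation period under the stated rules.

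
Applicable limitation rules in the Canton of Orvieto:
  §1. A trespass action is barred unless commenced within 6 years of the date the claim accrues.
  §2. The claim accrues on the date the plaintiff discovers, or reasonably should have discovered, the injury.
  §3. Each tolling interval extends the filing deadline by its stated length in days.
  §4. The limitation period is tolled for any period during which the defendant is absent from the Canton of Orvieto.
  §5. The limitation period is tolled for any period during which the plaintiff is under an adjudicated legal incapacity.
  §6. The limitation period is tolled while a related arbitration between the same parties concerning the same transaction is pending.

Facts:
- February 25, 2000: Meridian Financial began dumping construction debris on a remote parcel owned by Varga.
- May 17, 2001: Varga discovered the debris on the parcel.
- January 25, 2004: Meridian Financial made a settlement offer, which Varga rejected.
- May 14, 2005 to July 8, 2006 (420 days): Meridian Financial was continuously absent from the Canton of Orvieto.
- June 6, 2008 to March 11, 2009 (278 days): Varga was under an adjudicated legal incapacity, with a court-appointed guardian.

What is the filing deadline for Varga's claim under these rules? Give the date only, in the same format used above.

April 14, 2009

The claim did not accrue until Varga discovered the injury on May 17, 2001; the February 25, 2000 act date does not start the clock under the stated rule.
6 years from May 17, 2001 is May 17, 2007.
Because the defendant's absence from the jurisdiction ran from May 14, 2005 to July 8, 2006, the deadline is extended by 420 days to July 10, 2008.
The period was tolled for 278 days by the plaintiff's legal incapacity (June 6, 2008 to March 11, 2009), pushing the deadline to April 14, 2009.
The other events in the timeline have no effect on the limitation period under the stated rules.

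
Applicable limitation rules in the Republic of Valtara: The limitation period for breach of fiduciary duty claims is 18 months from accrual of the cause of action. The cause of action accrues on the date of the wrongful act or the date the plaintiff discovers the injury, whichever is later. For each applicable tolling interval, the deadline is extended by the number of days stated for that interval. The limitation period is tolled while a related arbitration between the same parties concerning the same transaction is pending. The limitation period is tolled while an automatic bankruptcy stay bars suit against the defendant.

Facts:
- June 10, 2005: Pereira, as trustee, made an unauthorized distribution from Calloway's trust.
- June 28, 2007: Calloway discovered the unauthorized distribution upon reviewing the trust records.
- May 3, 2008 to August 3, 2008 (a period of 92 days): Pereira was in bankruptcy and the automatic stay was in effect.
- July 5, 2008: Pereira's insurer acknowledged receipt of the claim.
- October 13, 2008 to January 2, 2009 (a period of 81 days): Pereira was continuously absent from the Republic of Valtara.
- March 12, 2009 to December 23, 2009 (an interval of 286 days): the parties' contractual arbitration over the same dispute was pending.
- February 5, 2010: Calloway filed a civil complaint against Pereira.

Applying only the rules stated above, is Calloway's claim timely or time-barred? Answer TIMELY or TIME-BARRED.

Taking the later of the act (June 10, 2005) and discovery (June 28, 2007), the claim accrued on June 28, 2007.
The untolled deadline — 18 months after June 28, 2007 — is December 28, 2008.
The period was tolled for 92 days by the automatic bankruptcy stay (May 3, 2008 to August 3, 2008), pushing the deadline to March 30, 2009.
Because the pending related arbitration ran from March 12, 2009 to December 23, 2009, the deadline is extended by 286 days to January 10, 2010.
No stated provision tolls the period for the defendant's absence, so the interval from October 13, 2008 to January 2, 2009 has no effect on the deadline.
The other events in the timeline have no effect on the limitation period under the stated rules.
Calloway filed on February 5, 2010, after the January 10, 2010 deadline, so the action is time-barred.

TIME-BARRED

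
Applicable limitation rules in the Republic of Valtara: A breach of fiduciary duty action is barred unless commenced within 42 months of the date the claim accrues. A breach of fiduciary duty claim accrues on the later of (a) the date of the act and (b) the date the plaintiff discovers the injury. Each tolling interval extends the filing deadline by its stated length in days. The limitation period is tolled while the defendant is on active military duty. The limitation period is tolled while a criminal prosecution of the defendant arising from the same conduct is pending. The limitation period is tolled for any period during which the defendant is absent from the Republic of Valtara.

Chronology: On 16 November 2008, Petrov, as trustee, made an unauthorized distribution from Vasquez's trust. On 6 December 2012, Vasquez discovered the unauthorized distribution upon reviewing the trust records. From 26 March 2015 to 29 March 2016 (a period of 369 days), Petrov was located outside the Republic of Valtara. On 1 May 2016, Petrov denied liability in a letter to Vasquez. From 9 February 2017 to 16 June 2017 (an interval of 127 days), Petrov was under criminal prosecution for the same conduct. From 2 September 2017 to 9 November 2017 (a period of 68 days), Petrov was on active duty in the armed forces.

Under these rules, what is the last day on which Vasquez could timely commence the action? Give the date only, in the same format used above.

Taking the later of the act (16 November 2008) and discovery (6 December 2012), the claim accrued on 6 December 2012.
The untolled deadline — 42 months after 6 December 2012 — is 6 June 2016.
Because the defendant's absence from the jurisdiction ran from 26 March 2015 to 29 March 2016, the deadline is extended by 369 days to 10 June 2017.
Because the pending criminal prosecution ran from 9 February 2017 to 16 June 2017, the deadline is extended by 127 days to 15 October 2017.
Because the defendant's active military service ran from 2 September 2017 to 9 November 2017, the deadline is extended by 68 days to 22 December 2017.
None of the other events listed affects the running of the period under the stated rules.

22 December 2017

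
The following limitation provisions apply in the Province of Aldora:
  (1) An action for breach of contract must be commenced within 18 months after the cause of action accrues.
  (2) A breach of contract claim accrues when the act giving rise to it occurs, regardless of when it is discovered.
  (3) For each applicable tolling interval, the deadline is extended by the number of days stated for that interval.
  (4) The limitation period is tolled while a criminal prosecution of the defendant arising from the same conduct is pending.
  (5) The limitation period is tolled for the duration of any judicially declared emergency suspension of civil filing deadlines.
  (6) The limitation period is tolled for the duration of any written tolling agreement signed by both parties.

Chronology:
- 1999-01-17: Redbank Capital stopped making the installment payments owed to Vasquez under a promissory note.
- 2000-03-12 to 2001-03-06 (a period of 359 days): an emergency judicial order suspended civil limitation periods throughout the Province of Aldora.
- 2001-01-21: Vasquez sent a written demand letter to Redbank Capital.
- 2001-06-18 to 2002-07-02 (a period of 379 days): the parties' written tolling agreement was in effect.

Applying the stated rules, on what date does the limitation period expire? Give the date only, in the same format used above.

2002-07-25

The limitation period began to run on 1999-01-17.
The untolled deadline — 18 months after 1999-01-17 — is 2000-07-17.
Because the emergency suspension of filing deadlines ran from 2000-03-12 to 2001-03-06, the deadline is extended by 359 days to 2001-07-11.
Because the written tolling agreement ran from 2001-06-18 to 2002-07-02, the deadline is extended by 379 days to 2002-07-25.
The other events in the timeline have no effect on the limitation period under the stated rules.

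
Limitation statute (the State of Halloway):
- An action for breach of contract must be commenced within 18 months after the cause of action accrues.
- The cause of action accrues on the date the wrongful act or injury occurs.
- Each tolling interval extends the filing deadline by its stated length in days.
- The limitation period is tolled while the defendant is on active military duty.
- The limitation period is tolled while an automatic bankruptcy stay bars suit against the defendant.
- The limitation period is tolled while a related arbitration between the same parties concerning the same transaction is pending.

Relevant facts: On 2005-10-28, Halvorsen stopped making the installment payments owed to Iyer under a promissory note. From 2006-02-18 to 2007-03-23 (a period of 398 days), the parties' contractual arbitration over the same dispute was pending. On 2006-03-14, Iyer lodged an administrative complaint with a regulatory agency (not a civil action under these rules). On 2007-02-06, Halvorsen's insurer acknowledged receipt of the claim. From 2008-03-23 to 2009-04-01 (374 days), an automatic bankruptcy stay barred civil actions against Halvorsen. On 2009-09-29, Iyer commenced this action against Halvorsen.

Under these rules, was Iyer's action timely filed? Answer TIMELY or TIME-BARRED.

TIME-BARRED

The claim accrued on 2005-10-28, when the wrongful act occurred.
18 months from 2005-10-28 is 2007-04-28.
Because the pending related arbitration ran from 2006-02-18 to 2007-03-23, the deadline is extended by 398 days to 2008-05-30.
The automatic bankruptcy stay from 2008-03-23 to 2009-04-01 tolled the period for 374 days, extending the deadline to 2009-06-08.
None of the other events listed affects the running of the period under the stated rules.
Filing on 2009-09-29 missed the 2009-06-08 deadline — the action is time-barred.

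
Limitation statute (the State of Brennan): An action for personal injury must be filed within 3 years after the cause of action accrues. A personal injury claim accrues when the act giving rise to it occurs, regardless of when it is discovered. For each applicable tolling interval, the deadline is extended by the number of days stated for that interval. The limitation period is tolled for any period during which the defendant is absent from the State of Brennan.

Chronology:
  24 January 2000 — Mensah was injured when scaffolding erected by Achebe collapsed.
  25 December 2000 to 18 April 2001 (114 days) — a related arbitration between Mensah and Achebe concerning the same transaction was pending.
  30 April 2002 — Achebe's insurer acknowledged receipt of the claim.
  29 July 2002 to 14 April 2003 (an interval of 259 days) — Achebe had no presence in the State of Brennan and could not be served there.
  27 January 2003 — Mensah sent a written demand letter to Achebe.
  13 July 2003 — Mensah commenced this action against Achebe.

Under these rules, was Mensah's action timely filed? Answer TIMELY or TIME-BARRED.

TIMELY

The claim accrued on 24 January 2000, when the wrongful act occurred.
Adding the 3 years base period to 24 January 2000 gives a deadline of 24 January 2003, before any tolling.
The defendant's absence from the jurisdiction from 29 July 2002 to 14 April 2003 tolled the period for 259 days, extending the deadline to 10 October 2003.
Although a pending arbitration ran from 25 December 2000 to 18 April 2001, the stated rules do not make that a tolling event, so it is disregarded.
The other events in the timeline have no effect on the limitation period under the stated rules.
Filing on 13 July 2003 beat the 10 October 2003 deadline — the action is timely.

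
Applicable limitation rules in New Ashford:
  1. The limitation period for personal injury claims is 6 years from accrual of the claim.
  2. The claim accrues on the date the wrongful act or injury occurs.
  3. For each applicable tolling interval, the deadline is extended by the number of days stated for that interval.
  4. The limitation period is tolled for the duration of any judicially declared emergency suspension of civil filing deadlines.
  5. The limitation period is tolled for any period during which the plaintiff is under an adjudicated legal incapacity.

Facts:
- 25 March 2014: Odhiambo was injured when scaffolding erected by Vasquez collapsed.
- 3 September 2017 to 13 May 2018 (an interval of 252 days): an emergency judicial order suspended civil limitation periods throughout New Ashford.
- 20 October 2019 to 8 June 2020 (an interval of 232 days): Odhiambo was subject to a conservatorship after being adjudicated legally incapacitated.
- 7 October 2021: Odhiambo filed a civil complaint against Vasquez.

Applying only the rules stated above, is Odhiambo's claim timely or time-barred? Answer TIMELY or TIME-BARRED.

TIME-BARRED

The claim accrued on 25 March 2014, when the wrongful act occurred.
The untolled deadline — 6 years after 25 March 2014 — is 25 March 2020.
The emergency suspension of filing deadlines from 3 September 2017 to 13 May 2018 tolled the period for 252 days, extending the deadline to 2 December 2020.
The plaintiff's legal incapacity from 20 October 2019 to 8 June 2020 tolled the period for 232 days, extending the deadline to 22 July 2021.
Filing on 7 October 2021 missed the 22 July 2021 deadline — the action is time-barred.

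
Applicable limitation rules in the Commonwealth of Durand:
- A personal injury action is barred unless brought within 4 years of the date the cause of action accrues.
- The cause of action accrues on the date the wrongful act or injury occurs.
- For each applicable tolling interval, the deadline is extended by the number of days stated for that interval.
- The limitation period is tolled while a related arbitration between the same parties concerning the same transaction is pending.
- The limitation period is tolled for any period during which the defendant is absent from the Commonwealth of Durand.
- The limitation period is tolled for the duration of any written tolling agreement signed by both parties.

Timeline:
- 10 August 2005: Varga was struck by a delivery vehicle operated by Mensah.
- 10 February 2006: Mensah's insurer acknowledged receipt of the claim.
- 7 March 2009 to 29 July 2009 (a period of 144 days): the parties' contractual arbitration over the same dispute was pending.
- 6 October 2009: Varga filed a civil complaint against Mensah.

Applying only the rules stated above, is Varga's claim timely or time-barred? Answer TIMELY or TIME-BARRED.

The claim accrued on 10 August 2005, when the wrongful act occurred.
4 years from 10 August 2005 is 10 August 2009.
The pending related arbitration from 7 March 2009 to 29 July 2009 tolled the period for 144 days, extending the deadline to 1 January 2010.
The other events in the timeline have no effect on the limitation period under the stated rules.
Varga filed on 6 October 2009, before the 1 January 2010 deadline, so the action is timely.

TIMELY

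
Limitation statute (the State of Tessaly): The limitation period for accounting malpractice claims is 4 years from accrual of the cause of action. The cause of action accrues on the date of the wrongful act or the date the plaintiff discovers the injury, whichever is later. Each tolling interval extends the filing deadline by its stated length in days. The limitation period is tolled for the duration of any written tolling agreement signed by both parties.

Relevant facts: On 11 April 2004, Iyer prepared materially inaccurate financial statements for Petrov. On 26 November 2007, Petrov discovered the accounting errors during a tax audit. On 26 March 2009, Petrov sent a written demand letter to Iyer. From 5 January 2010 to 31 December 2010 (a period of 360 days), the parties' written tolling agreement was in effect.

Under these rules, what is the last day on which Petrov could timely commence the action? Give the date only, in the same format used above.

The claim accrued on 26 November 2007 — the later of the 11 April 2004 act and the 26 November 2007 discovery.
The untolled deadline — 4 years after 26 November 2007 — is 26 November 2011.
The period was tolled for 360 days by the written tolling agreement (5 January 2010 to 31 December 2010), pushing the deadline to 20 November 2012.
The other events in the timeline have no effect on the limitation period under the stated rules.

20 November 2012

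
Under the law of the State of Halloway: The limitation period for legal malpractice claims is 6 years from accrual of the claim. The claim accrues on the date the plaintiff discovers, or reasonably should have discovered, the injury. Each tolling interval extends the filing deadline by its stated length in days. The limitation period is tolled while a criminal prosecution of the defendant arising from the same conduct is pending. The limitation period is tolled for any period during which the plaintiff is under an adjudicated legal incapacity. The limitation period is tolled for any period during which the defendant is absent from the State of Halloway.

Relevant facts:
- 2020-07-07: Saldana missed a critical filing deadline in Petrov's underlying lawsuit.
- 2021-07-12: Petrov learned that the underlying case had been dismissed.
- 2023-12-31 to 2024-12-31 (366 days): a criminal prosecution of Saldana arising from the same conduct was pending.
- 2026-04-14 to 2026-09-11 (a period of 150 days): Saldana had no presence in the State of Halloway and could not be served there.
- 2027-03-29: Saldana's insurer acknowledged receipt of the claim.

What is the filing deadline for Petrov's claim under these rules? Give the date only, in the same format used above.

2028-12-09

Under the discovery rule, the claim accrued on 2021-07-12, when Petrov discovered the injury — not on the 2020-07-07 date of the underlying act.
6 years from 2021-07-12 is 2027-07-12.
The period was tolled for 366 days by the pending criminal prosecution (2023-12-31 to 2024-12-31), pushing the deadline to 2028-07-12.
The period was tolled for 150 days by the defendant's absence from the jurisdiction (2026-04-14 to 2026-09-11), pushing the deadline to 2028-12-09.
None of the other events listed affects the running of the period under the stated rules.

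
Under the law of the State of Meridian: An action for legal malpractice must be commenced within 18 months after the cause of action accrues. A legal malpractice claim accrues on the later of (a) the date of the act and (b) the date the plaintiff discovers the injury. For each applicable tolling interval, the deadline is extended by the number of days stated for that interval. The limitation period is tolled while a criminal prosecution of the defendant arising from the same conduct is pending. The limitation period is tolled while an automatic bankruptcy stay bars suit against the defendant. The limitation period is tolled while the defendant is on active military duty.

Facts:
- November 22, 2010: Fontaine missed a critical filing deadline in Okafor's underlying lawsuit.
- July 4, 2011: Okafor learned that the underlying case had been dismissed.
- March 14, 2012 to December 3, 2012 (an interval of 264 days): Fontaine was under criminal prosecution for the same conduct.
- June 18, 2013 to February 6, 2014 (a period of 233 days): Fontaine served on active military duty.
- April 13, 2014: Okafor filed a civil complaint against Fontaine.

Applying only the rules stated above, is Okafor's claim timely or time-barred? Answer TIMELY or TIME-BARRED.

Taking the later of the act (November 22, 2010) and discovery (July 4, 2011), the claim accrued on July 4, 2011.
18 months from July 4, 2011 is January 4, 2013.
The pending criminal prosecution from March 14, 2012 to December 3, 2012 tolled the period for 264 days, extending the deadline to September 25, 2013.
The defendant's active military service from June 18, 2013 to February 6, 2014 tolled the period for 233 days, extending the deadline to May 16, 2014.
Okafor filed on April 13, 2014, before the May 16, 2014 deadline, so the action is timely.

TIMELY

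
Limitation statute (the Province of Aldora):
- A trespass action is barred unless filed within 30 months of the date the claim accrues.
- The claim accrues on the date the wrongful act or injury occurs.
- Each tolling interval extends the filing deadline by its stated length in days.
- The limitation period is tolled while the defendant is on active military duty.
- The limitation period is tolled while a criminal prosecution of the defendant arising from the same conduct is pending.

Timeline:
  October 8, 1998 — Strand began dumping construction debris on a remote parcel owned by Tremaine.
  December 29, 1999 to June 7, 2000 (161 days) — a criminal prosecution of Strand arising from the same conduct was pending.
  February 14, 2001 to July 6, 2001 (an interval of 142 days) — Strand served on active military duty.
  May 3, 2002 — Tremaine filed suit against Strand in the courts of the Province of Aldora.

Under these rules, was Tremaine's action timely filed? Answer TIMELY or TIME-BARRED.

TIME-BARRED

The claim accrued on October 8, 1998, the date of the act.
The untolled deadline — 30 months after October 8, 1998 — is April 8, 2001.
The pending criminal prosecution from December 29, 1999 to June 7, 2000 tolled the period for 161 days, extending the deadline to September 16, 2001.
The period was tolled for 142 days by the defendant's active military service (February 14, 2001 to July 6, 2001), pushing the deadline to February 5, 2002.
Filing on May 3, 2002 missed the February 5, 2002 deadline — the action is time-barred.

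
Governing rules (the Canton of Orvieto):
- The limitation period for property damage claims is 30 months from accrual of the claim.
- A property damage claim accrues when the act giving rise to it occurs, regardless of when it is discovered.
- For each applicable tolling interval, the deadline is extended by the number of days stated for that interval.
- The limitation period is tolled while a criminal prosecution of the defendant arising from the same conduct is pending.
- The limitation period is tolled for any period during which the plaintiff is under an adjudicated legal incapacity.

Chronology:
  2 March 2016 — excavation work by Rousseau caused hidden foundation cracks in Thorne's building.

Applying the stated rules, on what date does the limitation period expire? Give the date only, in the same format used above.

The claim accrued on 2 March 2016, when the wrongful act occurred.
30 months from 2 March 2016 is 2 September 2018.

2 September 2018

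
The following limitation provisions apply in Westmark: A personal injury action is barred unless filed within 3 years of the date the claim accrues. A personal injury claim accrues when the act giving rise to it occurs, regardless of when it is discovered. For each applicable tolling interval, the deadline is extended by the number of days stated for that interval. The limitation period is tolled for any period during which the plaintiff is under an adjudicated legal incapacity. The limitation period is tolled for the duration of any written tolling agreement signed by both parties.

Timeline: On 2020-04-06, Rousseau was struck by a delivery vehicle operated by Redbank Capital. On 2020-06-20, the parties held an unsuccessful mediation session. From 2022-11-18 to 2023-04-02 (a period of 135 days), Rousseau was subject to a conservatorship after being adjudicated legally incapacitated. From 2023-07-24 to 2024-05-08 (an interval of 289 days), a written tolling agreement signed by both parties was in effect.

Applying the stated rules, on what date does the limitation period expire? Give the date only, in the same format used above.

The limitation period began to run on 2020-04-06.
The untolled deadline — 3 years after 2020-04-06 — is 2023-04-06.
The period was tolled for 135 days by the plaintiff's legal incapacity (2022-11-18 to 2023-04-02), pushing the deadline to 2023-08-19.
The period was tolled for 289 days by the written tolling agreement (2023-07-24 to 2024-05-08), pushing the deadline to 2024-06-03.
Nothing else in the chronology tolls or restarts the period.

2024-06-03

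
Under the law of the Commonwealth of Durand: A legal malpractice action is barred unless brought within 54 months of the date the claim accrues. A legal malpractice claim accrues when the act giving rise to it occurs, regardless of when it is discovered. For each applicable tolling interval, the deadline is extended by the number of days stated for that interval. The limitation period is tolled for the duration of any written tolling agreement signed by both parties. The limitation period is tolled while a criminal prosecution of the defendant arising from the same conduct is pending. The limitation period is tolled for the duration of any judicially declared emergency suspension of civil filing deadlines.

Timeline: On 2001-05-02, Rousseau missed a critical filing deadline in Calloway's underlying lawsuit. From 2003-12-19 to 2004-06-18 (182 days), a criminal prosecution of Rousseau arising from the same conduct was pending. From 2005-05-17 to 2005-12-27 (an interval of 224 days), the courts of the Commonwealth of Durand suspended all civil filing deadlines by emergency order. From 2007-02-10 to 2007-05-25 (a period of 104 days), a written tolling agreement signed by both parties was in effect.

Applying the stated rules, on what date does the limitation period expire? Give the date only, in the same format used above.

2006-12-13

The claim accrued on 2001-05-02, the date of the act.
54 months from 2001-05-02 is 2005-11-02.
The period was tolled for 182 days by the pending criminal prosecution (2003-12-19 to 2004-06-18), pushing the deadline to 2006-05-03.
The emergency suspension of filing deadlines from 2005-05-17 to 2005-12-27 tolled the period for 224 days, extending the deadline to 2006-12-13.
The written tolling agreement starting 2007-02-10 came too late — the period had run on 2006-12-13 — and so does not extend the deadline.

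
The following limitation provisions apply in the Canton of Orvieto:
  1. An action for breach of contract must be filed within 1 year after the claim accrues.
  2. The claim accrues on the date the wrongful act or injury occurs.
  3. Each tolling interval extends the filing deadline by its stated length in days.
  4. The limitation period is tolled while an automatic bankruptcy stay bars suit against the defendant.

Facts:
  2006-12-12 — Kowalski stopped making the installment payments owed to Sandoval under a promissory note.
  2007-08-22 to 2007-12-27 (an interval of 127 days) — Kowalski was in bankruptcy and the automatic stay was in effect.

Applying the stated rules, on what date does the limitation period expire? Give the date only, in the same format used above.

2008-04-17

The claim accrued on 2006-12-12, the date of the act.
The untolled deadline — 1 year after 2006-12-12 — is 2007-12-12.
Because the automatic bankruptcy stay ran from 2007-08-22 to 2007-12-27, the deadline is extended by 127 days to 2008-04-17.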